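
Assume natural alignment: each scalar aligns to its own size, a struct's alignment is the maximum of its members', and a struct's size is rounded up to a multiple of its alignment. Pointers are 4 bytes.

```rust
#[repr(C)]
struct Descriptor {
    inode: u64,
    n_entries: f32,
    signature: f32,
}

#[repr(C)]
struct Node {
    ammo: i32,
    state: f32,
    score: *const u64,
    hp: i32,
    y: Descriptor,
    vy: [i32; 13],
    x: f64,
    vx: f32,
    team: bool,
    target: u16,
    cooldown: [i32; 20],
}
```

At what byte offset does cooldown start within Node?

Descriptor: @0: inode [8B, align 8] → 8; @8: n_entries [4B, align 4] → 12; @12: signature [4B, align 4] → 16; size 16, align 8
@0: ammo [4B, align 4] → 4
@4: state [4B, align 4] → 8
@8: score [4B, align 4] → 12
@12: hp [4B, align 4] → 16
@16: y [16B, align 8] → 32
@32: vy [52B, align 4] → 84
+4 pad (align 8)
@88: x [8B, align 8] → 96
@96: vx [4B, align 4] → 100
@100: team [1B, align 1] → 101
+1 pad (align 2)
@102: target [2B, align 2] → 104
@104: cooldown [80B, align 4] → 184

104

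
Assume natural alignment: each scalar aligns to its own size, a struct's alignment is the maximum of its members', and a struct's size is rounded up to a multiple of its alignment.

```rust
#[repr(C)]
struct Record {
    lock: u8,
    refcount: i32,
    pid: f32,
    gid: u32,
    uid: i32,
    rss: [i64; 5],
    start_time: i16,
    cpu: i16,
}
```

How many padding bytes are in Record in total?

@0: lock [1B, align 1] → 1
+3 pad (align 4)
@4: refcount [4B, align 4] → 8
@8: pid [4B, align 4] → 12
@12: gid [4B, align 4] → 16
@16: uid [4B, align 4] → 20
+4 pad (align 8)
@24: rss [40B, align 8] → 64
@64: start_time [2B, align 2] → 66
@66: cpu [2B, align 2] → 68
+4 tail pad (align 8)
size 72, align 8
data bytes 61, size 72 → padding 11

11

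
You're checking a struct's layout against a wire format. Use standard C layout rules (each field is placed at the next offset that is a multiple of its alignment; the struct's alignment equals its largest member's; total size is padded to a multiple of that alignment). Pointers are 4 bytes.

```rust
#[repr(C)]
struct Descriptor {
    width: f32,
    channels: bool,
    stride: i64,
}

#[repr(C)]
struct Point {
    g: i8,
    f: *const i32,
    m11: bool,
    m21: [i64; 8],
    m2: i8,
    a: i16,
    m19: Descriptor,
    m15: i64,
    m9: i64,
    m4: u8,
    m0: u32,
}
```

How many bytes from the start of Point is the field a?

Descriptor: width at 0 (size 4, align 4) → ends 4; channels at 4 (size 1, align 1) → ends 5; pad 3 to align 8 for stride; stride at 8 (size 8, align 8) → ends 16; total 16 bytes, alignment 8
g at 0 (size 1, align 1) → ends 1
pad 3 to align 4 for f
f at 4 (size 4, align 4) → ends 8
m11 at 8 (size 1, align 1) → ends 9
pad 7 to align 8 for m21
m21 at 16 (size 64, align 8) → ends 80
m2 at 80 (size 1, align 1) → ends 81
pad 1 to align 2 for a
a at 82 (size 2, align 2) → ends 84

82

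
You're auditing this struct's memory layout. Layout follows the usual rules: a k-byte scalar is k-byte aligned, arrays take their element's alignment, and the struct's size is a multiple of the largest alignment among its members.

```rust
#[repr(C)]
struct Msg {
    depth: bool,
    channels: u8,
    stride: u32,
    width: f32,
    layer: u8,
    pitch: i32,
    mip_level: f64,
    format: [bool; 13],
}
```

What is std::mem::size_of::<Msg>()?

48

@0: depth [1B, align 1] → 1
@1: channels [1B, align 1] → 2
+2 pad (align 4)
@4: stride [4B, align 4] → 8
@8: width [4B, align 4] → 12
@12: layer [1B, align 1] → 13
+3 pad (align 4)
@16: pitch [4B, align 4] → 20
+4 pad (align 8)
@24: mip_level [8B, align 8] → 32
@32: format [13B, align 1] → 45
+3 tail pad (align 8)
size 48, align 8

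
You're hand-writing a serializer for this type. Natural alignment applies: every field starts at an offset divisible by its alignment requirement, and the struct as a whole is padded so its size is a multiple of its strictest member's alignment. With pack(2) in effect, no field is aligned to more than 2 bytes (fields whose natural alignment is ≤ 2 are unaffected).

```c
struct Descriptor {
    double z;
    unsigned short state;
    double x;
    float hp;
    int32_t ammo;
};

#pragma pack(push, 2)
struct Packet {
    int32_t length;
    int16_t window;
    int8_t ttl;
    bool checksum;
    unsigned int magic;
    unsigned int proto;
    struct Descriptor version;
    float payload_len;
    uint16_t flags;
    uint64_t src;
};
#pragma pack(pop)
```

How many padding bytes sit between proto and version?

0

Descriptor: @0: z [8B, align 8] → 8; @8: state [2B, align 2] → 10; +6 pad (align 8); @16: x [8B, align 8] → 24; @24: hp [4B, align 4] → 28; @28: ammo [4B, align 4] → 32; size 32, align 8
@0: length [4B, align 2] → 4
@4: window [2B, align 2] → 6
@6: ttl [1B, align 1] → 7
@7: checksum [1B, align 1] → 8
@8: magic [4B, align 2] → 12
@12: proto [4B, align 2] → 16
@16: version [32B, align 2] → 48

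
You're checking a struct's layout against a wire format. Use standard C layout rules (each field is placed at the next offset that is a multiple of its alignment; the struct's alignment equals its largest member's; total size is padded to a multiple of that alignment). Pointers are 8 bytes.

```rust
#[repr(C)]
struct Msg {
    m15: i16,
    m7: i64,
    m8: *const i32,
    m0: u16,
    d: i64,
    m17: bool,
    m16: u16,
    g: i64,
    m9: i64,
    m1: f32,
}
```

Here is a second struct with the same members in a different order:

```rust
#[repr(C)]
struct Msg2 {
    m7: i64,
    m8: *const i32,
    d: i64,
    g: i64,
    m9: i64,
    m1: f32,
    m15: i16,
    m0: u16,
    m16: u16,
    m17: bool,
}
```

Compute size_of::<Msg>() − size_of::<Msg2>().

16

0..2  m15  (2B, 2-aligned)
2..8  -- padding (6B)
8..16  m7  (8B, 8-aligned)
16..24  m8  (8B, 8-aligned)
24..26  m0  (2B, 2-aligned)
26..32  -- padding (6B)
32..40  d  (8B, 8-aligned)
40..41  m17  (1B, 1-aligned)
41..42  -- padding (1B)
42..44  m16  (2B, 2-aligned)
44..48  -- padding (4B)
48..56  g  (8B, 8-aligned)
56..64  m9  (8B, 8-aligned)
64..68  m1  (4B, 4-aligned)
68..72  -- tail padding (4B)
sizeof = 72, alignof = 8
— Msg2 —
0..8  m7  (8B, 8-aligned)
8..16  m8  (8B, 8-aligned)
16..24  d  (8B, 8-aligned)
24..32  g  (8B, 8-aligned)
32..40  m9  (8B, 8-aligned)
40..44  m1  (4B, 4-aligned)
44..46  m15  (2B, 2-aligned)
46..48  m0  (2B, 2-aligned)
48..50  m16  (2B, 2-aligned)
50..51  m17  (1B, 1-aligned)
51..56  -- tail padding (5B)
sizeof = 56, alignof = 8
72 − 56 = 16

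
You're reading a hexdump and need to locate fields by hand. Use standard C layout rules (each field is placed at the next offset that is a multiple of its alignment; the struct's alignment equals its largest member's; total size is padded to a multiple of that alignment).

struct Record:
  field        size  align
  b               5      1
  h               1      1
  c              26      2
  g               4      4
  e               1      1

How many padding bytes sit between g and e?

0

@0: b [5B, align 1] → 5
@5: h [1B, align 1] → 6
@6: c [26B, align 2] → 32
@32: g [4B, align 4] → 36
@36: e [1B, align 1] → 37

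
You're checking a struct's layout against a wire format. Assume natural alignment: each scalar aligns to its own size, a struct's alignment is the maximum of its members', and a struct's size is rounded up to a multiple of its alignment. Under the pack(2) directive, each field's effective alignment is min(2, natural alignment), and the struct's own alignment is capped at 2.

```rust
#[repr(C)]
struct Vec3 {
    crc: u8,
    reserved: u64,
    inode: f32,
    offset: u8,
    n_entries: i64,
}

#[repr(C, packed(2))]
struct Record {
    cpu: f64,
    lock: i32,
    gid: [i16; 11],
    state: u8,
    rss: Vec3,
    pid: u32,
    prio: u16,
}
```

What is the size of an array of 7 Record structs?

518

Vec3: @0: crc [1B, align 1] → 1; +7 pad (align 8); @8: reserved [8B, align 8] → 16; @16: inode [4B, align 4] → 20; @20: offset [1B, align 1] → 21; +3 pad (align 8); @24: n_entries [8B, align 8] → 32; size 32, align 8
@0: cpu [8B, align 2] → 8
@8: lock [4B, align 2] → 12
@12: gid [22B, align 2] → 34
@34: state [1B, align 1] → 35
+1 pad (align 2)
@36: rss [32B, align 2] → 68
@68: pid [4B, align 2] → 72
@72: prio [2B, align 2] → 74
size 74, align 2
array of 7: 7 × 74 = 518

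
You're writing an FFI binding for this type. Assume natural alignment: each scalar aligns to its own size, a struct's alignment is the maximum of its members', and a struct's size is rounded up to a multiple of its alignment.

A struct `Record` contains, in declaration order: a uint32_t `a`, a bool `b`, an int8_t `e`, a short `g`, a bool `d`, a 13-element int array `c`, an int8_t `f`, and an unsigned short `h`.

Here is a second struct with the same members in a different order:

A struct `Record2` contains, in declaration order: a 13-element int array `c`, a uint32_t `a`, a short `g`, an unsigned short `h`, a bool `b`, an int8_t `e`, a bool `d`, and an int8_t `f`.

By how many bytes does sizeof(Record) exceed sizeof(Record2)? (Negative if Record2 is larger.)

4

0..4  a  (4B, 4-aligned)
4..5  b  (1B, 1-aligned)
5..6  e  (1B, 1-aligned)
6..8  g  (2B, 2-aligned)
8..9  d  (1B, 1-aligned)
9..12  -- padding (3B)
12..64  c  (52B, 4-aligned)
64..65  f  (1B, 1-aligned)
65..66  -- padding (1B)
66..68  h  (2B, 2-aligned)
sizeof = 68, alignof = 4
— Record2 —
0..52  c  (52B, 4-aligned)
52..56  a  (4B, 4-aligned)
56..58  g  (2B, 2-aligned)
58..60  h  (2B, 2-aligned)
60..61  b  (1B, 1-aligned)
61..62  e  (1B, 1-aligned)
62..63  d  (1B, 1-aligned)
63..64  f  (1B, 1-aligned)
sizeof = 64, alignof = 4
68 − 64 = 4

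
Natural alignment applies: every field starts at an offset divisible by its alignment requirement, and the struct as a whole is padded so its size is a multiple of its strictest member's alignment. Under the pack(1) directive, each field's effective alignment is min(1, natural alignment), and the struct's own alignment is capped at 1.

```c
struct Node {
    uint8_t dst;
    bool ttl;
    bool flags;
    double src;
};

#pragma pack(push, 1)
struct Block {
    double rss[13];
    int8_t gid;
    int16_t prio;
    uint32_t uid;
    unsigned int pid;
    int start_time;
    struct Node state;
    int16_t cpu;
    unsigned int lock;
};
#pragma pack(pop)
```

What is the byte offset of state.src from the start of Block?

Node: dst at 0 (size 1, align 1) → ends 1; ttl at 1 (size 1, align 1) → ends 2; flags at 2 (size 1, align 1) → ends 3; pad 5 to align 8 for src; src at 8 (size 8, align 8) → ends 16; total 16 bytes, alignment 8
rss at 0 (size 104, align 1) → ends 104
gid at 104 (size 1, align 1) → ends 105
prio at 105 (size 2, align 1) → ends 107
uid at 107 (size 4, align 1) → ends 111
pid at 111 (size 4, align 1) → ends 115
start_time at 115 (size 4, align 1) → ends 119
state at 119 (size 16, align 1) → ends 135
within Node: src at 8
119 + 8 = 127

127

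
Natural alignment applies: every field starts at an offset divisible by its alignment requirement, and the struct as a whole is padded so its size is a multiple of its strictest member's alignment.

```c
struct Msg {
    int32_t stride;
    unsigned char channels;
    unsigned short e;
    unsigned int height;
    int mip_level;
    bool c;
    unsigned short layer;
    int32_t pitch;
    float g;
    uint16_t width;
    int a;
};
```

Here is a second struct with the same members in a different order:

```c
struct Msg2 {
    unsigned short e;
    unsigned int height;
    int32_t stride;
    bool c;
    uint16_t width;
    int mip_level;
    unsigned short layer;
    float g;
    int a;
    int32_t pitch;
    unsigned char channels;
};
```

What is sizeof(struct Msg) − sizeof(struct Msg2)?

-4

@0: stride [4B, align 4] → 4
@4: channels [1B, align 1] → 5
+1 pad (align 2)
@6: e [2B, align 2] → 8
@8: height [4B, align 4] → 12
@12: mip_level [4B, align 4] → 16
@16: c [1B, align 1] → 17
+1 pad (align 2)
@18: layer [2B, align 2] → 20
@20: pitch [4B, align 4] → 24
@24: g [4B, align 4] → 28
@28: width [2B, align 2] → 30
+2 pad (align 4)
@32: a [4B, align 4] → 36
size 36, align 4
— Msg2 —
@0: e [2B, align 2] → 2
+2 pad (align 4)
@4: height [4B, align 4] → 8
@8: stride [4B, align 4] → 12
@12: c [1B, align 1] → 13
+1 pad (align 2)
@14: width [2B, align 2] → 16
@16: mip_level [4B, align 4] → 20
@20: layer [2B, align 2] → 22
+2 pad (align 4)
@24: g [4B, align 4] → 28
@28: a [4B, align 4] → 32
@32: pitch [4B, align 4] → 36
@36: channels [1B, align 1] → 37
+3 tail pad (align 4)
size 40, align 4
36 − 40 = -4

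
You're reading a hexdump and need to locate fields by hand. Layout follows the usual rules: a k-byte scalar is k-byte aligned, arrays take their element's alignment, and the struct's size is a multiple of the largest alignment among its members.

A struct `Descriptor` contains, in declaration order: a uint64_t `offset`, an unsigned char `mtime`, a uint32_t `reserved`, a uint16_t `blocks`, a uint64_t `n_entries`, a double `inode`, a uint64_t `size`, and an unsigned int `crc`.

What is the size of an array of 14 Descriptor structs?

784

@0: offset [8B, align 8] → 8
@8: mtime [1B, align 1] → 9
+3 pad (align 4)
@12: reserved [4B, align 4] → 16
@16: blocks [2B, align 2] → 18
+6 pad (align 8)
@24: n_entries [8B, align 8] → 32
@32: inode [8B, align 8] → 40
@40: size [8B, align 8] → 48
@48: crc [4B, align 4] → 52
+4 tail pad (align 8)
size 56, align 8
array of 14: 14 × 56 = 784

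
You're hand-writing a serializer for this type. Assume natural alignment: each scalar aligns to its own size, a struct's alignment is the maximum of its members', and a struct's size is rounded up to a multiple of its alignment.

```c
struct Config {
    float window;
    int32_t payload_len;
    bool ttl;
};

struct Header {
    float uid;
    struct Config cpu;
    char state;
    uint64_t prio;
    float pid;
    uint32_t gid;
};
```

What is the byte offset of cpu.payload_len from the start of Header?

8

Config: window at 0 (size 4, align 4) → ends 4; payload_len at 4 (size 4, align 4) → ends 8; ttl at 8 (size 1, align 1) → ends 9; tail pad 3 to reach multiple of 4; total 12 bytes, alignment 4
uid at 0 (size 4, align 4) → ends 4
cpu at 4 (size 12, align 4) → ends 16
within Config: payload_len at 4
4 + 4 = 8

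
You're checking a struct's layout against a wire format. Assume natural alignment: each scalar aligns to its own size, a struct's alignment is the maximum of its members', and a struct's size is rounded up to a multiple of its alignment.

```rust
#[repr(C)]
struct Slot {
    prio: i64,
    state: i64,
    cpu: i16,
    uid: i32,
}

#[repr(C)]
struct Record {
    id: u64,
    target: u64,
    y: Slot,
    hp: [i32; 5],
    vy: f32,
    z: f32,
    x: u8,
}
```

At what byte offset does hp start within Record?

Slot: prio at 0 (size 8, align 8) → ends 8; state at 8 (size 8, align 8) → ends 16; cpu at 16 (size 2, align 2) → ends 18; pad 2 to align 4 for uid; uid at 20 (size 4, align 4) → ends 24; total 24 bytes, alignment 8
id at 0 (size 8, align 8) → ends 8
target at 8 (size 8, align 8) → ends 16
y at 16 (size 24, align 8) → ends 40
hp at 40 (size 20, align 4) → ends 60

40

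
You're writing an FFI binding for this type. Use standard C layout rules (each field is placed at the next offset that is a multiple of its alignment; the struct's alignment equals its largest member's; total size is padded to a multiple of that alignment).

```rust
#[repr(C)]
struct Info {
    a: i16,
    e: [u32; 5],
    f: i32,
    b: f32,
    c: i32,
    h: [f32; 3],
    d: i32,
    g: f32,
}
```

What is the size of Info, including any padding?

0..2  a  (2B, 2-aligned)
2..4  -- padding (2B)
4..24  e  (20B, 4-aligned)
24..28  f  (4B, 4-aligned)
28..32  b  (4B, 4-aligned)
32..36  c  (4B, 4-aligned)
36..48  h  (12B, 4-aligned)
48..52  d  (4B, 4-aligned)
52..56  g  (4B, 4-aligned)
sizeof = 56, alignof = 4

56 bytes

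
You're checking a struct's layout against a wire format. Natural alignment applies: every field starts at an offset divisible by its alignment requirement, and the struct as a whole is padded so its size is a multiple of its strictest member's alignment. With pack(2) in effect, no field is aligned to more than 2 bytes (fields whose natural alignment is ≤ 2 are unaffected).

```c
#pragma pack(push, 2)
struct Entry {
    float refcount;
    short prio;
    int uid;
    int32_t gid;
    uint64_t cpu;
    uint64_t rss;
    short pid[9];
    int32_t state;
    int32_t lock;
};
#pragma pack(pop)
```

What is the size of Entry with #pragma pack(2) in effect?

0..4  refcount  (4B, 2-aligned)
4..6  prio  (2B, 2-aligned)
6..10  uid  (4B, 2-aligned)
10..14  gid  (4B, 2-aligned)
14..22  cpu  (8B, 2-aligned)
22..30  rss  (8B, 2-aligned)
30..48  pid  (18B, 2-aligned)
48..52  state  (4B, 2-aligned)
52..56  lock  (4B, 2-aligned)
sizeof = 56, alignof = 2

56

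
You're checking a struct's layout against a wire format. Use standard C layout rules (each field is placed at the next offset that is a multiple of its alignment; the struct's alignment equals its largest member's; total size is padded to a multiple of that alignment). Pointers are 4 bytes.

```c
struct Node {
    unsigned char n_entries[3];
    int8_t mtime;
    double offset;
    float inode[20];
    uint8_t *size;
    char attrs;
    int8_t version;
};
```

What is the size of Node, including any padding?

0..3  n_entries  (3B, 1-aligned)
3..4  mtime  (1B, 1-aligned)
4..8  -- padding (4B)
8..16  offset  (8B, 8-aligned)
16..96  inode  (80B, 4-aligned)
96..100  size  (4B, 4-aligned)
100..101  attrs  (1B, 1-aligned)
101..102  version  (1B, 1-aligned)
102..104  -- tail padding (2B)
sizeof = 104, alignof = 8

104 bytes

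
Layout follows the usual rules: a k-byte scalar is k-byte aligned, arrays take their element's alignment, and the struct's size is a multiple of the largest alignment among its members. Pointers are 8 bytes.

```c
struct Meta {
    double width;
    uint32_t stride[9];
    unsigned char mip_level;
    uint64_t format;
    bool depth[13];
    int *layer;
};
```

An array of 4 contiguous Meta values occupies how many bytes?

320

width at 0 (size 8, align 8) → ends 8
stride at 8 (size 36, align 4) → ends 44
mip_level at 44 (size 1, align 1) → ends 45
pad 3 to align 8 for format
format at 48 (size 8, align 8) → ends 56
depth at 56 (size 13, align 1) → ends 69
pad 3 to align 8 for layer
layer at 72 (size 8, align 8) → ends 80
total 80 bytes, alignment 8
array of 4: 4 × 80 = 320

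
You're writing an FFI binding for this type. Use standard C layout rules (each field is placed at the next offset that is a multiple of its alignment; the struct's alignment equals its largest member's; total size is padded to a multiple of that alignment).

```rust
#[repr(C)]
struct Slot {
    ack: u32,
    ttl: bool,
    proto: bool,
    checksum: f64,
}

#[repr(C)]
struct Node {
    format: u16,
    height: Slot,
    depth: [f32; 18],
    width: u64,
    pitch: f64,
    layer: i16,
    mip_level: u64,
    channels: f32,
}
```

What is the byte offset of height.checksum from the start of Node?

16

Slot: ack at 0 (size 4, align 4) → ends 4; ttl at 4 (size 1, align 1) → ends 5; proto at 5 (size 1, align 1) → ends 6; pad 2 to align 8 for checksum; checksum at 8 (size 8, align 8) → ends 16; total 16 bytes, alignment 8
format at 0 (size 2, align 2) → ends 2
pad 6 to align 8 for height
height at 8 (size 16, align 8) → ends 24
within Slot: checksum at 8
8 + 8 = 16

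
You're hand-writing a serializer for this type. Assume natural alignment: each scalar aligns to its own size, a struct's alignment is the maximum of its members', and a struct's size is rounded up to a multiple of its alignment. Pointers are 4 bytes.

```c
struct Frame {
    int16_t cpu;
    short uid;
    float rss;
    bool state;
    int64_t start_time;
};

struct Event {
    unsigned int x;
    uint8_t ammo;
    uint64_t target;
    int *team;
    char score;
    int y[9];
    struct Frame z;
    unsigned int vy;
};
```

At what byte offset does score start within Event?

20

Frame: 0..2  cpu  (2B, 2-aligned); 2..4  uid  (2B, 2-aligned); 4..8  rss  (4B, 4-aligned); 8..9  state  (1B, 1-aligned); 9..16  -- padding (7B); 16..24  start_time  (8B, 8-aligned); sizeof = 24, alignof = 8
0..4  x  (4B, 4-aligned)
4..5  ammo  (1B, 1-aligned)
5..8  -- padding (3B)
8..16  target  (8B, 8-aligned)
16..20  team  (4B, 4-aligned)
20..21  score  (1B, 1-aligned)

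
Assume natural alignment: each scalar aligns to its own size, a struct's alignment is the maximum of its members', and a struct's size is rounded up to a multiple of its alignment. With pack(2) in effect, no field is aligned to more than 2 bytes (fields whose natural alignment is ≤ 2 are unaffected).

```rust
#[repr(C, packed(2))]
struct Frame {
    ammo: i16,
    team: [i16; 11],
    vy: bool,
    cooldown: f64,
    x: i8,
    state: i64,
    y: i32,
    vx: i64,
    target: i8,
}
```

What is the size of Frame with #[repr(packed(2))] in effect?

58

ammo at 0 (size 2, align 2) → ends 2
team at 2 (size 22, align 2) → ends 24
vy at 24 (size 1, align 1) → ends 25
pad 1 to align 2 for cooldown
cooldown at 26 (size 8, align 2) → ends 34
x at 34 (size 1, align 1) → ends 35
pad 1 to align 2 for state
state at 36 (size 8, align 2) → ends 44
y at 44 (size 4, align 2) → ends 48
vx at 48 (size 8, align 2) → ends 56
target at 56 (size 1, align 1) → ends 57
tail pad 1 to reach multiple of 2
total 58 bytes, alignment 2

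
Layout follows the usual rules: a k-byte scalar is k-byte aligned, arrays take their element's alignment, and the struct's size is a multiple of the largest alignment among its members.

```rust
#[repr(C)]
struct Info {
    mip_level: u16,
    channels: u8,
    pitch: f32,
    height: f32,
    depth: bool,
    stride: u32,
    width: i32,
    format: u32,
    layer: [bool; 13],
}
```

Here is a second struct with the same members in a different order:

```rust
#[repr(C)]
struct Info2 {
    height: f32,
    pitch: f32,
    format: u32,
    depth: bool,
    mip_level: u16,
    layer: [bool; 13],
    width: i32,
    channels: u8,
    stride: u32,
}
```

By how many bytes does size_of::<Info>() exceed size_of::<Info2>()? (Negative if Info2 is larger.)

0

0..2  mip_level  (2B, 2-aligned)
2..3  channels  (1B, 1-aligned)
3..4  -- padding (1B)
4..8  pitch  (4B, 4-aligned)
8..12  height  (4B, 4-aligned)
12..13  depth  (1B, 1-aligned)
13..16  -- padding (3B)
16..20  stride  (4B, 4-aligned)
20..24  width  (4B, 4-aligned)
24..28  format  (4B, 4-aligned)
28..41  layer  (13B, 1-aligned)
41..44  -- tail padding (3B)
sizeof = 44, alignof = 4
— Info2 —
0..4  height  (4B, 4-aligned)
4..8  pitch  (4B, 4-aligned)
8..12  format  (4B, 4-aligned)
12..13  depth  (1B, 1-aligned)
13..14  -- padding (1B)
14..16  mip_level  (2B, 2-aligned)
16..29  layer  (13B, 1-aligned)
29..32  -- padding (3B)
32..36  width  (4B, 4-aligned)
36..37  channels  (1B, 1-aligned)
37..40  -- padding (3B)
40..44  stride  (4B, 4-aligned)
sizeof = 44, alignof = 4
44 − 44 = 0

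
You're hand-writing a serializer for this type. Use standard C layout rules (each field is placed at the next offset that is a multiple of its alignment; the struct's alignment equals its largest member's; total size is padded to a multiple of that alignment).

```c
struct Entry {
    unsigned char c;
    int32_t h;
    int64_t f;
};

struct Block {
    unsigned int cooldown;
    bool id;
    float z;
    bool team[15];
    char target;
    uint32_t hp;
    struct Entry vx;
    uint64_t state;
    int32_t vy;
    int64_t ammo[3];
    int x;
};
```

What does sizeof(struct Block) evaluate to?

Entry: 0..1  c  (1B, 1-aligned); 1..4  -- padding (3B); 4..8  h  (4B, 4-aligned); 8..16  f  (8B, 8-aligned); sizeof = 16, alignof = 8
0..4  cooldown  (4B, 4-aligned)
4..5  id  (1B, 1-aligned)
5..8  -- padding (3B)
8..12  z  (4B, 4-aligned)
12..27  team  (15B, 1-aligned)
27..28  target  (1B, 1-aligned)
28..32  hp  (4B, 4-aligned)
32..48  vx  (16B, 8-aligned)
48..56  state  (8B, 8-aligned)
56..60  vy  (4B, 4-aligned)
60..64  -- padding (4B)
64..88  ammo  (24B, 8-aligned)
88..92  x  (4B, 4-aligned)
92..96  -- tail padding (4B)
sizeof = 96, alignof = 8

96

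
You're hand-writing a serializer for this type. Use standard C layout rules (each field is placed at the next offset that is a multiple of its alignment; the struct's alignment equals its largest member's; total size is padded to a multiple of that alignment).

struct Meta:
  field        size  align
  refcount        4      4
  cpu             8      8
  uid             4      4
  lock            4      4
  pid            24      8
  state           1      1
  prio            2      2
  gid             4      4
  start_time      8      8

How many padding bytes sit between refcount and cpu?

4

refcount at 0 (size 4, align 4) → ends 4
pad 4 to align 8 for cpu
cpu at 8 (size 8, align 8) → ends 16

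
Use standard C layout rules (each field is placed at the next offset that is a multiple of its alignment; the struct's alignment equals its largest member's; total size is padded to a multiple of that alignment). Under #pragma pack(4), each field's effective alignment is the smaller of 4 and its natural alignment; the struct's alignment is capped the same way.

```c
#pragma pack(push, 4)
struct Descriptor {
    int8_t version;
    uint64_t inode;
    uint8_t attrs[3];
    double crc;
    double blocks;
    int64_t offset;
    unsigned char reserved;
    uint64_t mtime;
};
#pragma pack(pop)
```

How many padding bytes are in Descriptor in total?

7

0..1  version  (1B, 1-aligned)
1..4  -- padding (3B)
4..12  inode  (8B, 4-aligned)
12..15  attrs  (3B, 1-aligned)
15..16  -- padding (1B)
16..24  crc  (8B, 4-aligned)
24..32  blocks  (8B, 4-aligned)
32..40  offset  (8B, 4-aligned)
40..41  reserved  (1B, 1-aligned)
41..44  -- padding (3B)
44..52  mtime  (8B, 4-aligned)
sizeof = 52, alignof = 4
data bytes 45, size 52 → padding 7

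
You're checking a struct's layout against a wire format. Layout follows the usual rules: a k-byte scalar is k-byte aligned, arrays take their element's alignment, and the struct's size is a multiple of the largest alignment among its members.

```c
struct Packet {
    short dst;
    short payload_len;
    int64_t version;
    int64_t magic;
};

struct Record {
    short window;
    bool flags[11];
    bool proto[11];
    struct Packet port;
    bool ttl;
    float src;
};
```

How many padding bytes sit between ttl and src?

3

Packet: dst at 0 (size 2, align 2) → ends 2; payload_len at 2 (size 2, align 2) → ends 4; pad 4 to align 8 for version; version at 8 (size 8, align 8) → ends 16; magic at 16 (size 8, align 8) → ends 24; total 24 bytes, alignment 8
window at 0 (size 2, align 2) → ends 2
flags at 2 (size 11, align 1) → ends 13
proto at 13 (size 11, align 1) → ends 24
port at 24 (size 24, align 8) → ends 48
ttl at 48 (size 1, align 1) → ends 49
pad 3 to align 4 for src
src at 52 (size 4, align 4) → ends 56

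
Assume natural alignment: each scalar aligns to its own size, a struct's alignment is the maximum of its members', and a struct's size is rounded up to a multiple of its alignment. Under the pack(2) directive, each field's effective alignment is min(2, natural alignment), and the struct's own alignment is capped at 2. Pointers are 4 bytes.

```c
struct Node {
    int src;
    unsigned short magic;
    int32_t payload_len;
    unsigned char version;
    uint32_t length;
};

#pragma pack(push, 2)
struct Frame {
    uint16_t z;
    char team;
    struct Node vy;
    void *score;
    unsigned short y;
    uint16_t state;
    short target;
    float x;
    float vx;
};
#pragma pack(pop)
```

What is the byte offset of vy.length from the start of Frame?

20

Node: @0: src [4B, align 4] → 4; @4: magic [2B, align 2] → 6; +2 pad (align 4); @8: payload_len [4B, align 4] → 12; @12: version [1B, align 1] → 13; +3 pad (align 4); @16: length [4B, align 4] → 20; size 20, align 4
@0: z [2B, align 2] → 2
@2: team [1B, align 1] → 3
+1 pad (align 2)
@4: vy [20B, align 2] → 24
within Node: length at 16
4 + 16 = 20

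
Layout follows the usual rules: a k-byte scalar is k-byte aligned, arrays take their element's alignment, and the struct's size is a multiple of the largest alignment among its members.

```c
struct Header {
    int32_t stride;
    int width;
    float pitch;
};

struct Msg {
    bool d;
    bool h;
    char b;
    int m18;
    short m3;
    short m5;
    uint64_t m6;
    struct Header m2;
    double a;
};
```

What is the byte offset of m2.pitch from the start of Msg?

32

Header: 0..4  stride  (4B, 4-aligned); 4..8  width  (4B, 4-aligned); 8..12  pitch  (4B, 4-aligned); sizeof = 12, alignof = 4
0..1  d  (1B, 1-aligned)
1..2  h  (1B, 1-aligned)
2..3  b  (1B, 1-aligned)
3..4  -- padding (1B)
4..8  m18  (4B, 4-aligned)
8..10  m3  (2B, 2-aligned)
10..12  m5  (2B, 2-aligned)
12..16  -- padding (4B)
16..24  m6  (8B, 8-aligned)
24..36  m2  (12B, 4-aligned)
within Header: pitch at 8
24 + 8 = 32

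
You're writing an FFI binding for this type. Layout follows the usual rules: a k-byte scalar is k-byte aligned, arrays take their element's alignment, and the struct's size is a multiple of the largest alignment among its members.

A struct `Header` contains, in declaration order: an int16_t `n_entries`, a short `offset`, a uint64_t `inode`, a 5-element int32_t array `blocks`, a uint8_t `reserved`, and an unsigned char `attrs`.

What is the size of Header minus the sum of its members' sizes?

@0: n_entries [2B, align 2] → 2
@2: offset [2B, align 2] → 4
+4 pad (align 8)
@8: inode [8B, align 8] → 16
@16: blocks [20B, align 4] → 36
@36: reserved [1B, align 1] → 37
@37: attrs [1B, align 1] → 38
+2 tail pad (align 8)
size 40, align 8
data bytes 34, size 40 → padding 6

6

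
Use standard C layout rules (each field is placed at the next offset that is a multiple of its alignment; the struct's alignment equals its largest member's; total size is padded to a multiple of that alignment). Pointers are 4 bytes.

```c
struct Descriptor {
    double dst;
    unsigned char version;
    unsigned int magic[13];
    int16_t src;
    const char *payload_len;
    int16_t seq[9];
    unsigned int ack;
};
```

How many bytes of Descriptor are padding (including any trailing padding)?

7

@0: dst [8B, align 8] → 8
@8: version [1B, align 1] → 9
+3 pad (align 4)
@12: magic [52B, align 4] → 64
@64: src [2B, align 2] → 66
+2 pad (align 4)
@68: payload_len [4B, align 4] → 72
@72: seq [18B, align 2] → 90
+2 pad (align 4)
@92: ack [4B, align 4] → 96
size 96, align 8
data bytes 89, size 96 → padding 7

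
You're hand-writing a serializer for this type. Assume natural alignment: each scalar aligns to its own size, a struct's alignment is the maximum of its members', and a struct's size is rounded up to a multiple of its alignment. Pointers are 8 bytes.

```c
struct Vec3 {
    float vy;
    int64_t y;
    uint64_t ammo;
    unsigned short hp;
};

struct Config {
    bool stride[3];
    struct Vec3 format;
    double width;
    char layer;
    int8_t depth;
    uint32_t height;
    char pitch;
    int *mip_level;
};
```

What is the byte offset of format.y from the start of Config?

Vec3: @0: vy [4B, align 4] → 4; +4 pad (align 8); @8: y [8B, align 8] → 16; @16: ammo [8B, align 8] → 24; @24: hp [2B, align 2] → 26; +6 tail pad (align 8); size 32, align 8
@0: stride [3B, align 1] → 3
+5 pad (align 8)
@8: format [32B, align 8] → 40
within Vec3: y at 8
8 + 8 = 16

16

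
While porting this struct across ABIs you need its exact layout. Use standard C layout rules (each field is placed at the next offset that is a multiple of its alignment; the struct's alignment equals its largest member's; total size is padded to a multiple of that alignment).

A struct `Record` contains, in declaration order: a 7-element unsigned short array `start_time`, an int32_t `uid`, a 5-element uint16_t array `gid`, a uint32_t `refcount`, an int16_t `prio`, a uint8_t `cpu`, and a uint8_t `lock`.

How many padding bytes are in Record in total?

4

0..14  start_time  (14B, 2-aligned)
14..16  -- padding (2B)
16..20  uid  (4B, 4-aligned)
20..30  gid  (10B, 2-aligned)
30..32  -- padding (2B)
32..36  refcount  (4B, 4-aligned)
36..38  prio  (2B, 2-aligned)
38..39  cpu  (1B, 1-aligned)
39..40  lock  (1B, 1-aligned)
sizeof = 40, alignof = 4
data bytes 36, size 40 → padding 4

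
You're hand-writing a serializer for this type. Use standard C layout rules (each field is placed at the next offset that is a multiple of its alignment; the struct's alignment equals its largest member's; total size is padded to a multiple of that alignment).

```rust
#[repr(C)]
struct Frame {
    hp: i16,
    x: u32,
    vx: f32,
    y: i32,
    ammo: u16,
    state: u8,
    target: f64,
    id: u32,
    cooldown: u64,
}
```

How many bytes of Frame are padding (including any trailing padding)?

11

hp at 0 (size 2, align 2) → ends 2
pad 2 to align 4 for x
x at 4 (size 4, align 4) → ends 8
vx at 8 (size 4, align 4) → ends 12
y at 12 (size 4, align 4) → ends 16
ammo at 16 (size 2, align 2) → ends 18
state at 18 (size 1, align 1) → ends 19
pad 5 to align 8 for target
target at 24 (size 8, align 8) → ends 32
id at 32 (size 4, align 4) → ends 36
pad 4 to align 8 for cooldown
cooldown at 40 (size 8, align 8) → ends 48
total 48 bytes, alignment 8
data bytes 37, size 48 → padding 11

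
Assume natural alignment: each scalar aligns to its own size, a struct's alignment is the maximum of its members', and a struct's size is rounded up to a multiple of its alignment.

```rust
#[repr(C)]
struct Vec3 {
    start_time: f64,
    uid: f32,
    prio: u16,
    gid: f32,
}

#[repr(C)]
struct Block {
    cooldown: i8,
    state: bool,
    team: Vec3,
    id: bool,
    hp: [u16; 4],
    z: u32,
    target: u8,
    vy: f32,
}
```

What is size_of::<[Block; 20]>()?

1120

Vec3: @0: start_time [8B, align 8] → 8; @8: uid [4B, align 4] → 12; @12: prio [2B, align 2] → 14; +2 pad (align 4); @16: gid [4B, align 4] → 20; +4 tail pad (align 8); size 24, align 8
@0: cooldown [1B, align 1] → 1
@1: state [1B, align 1] → 2
+6 pad (align 8)
@8: team [24B, align 8] → 32
@32: id [1B, align 1] → 33
+1 pad (align 2)
@34: hp [8B, align 2] → 42
+2 pad (align 4)
@44: z [4B, align 4] → 48
@48: target [1B, align 1] → 49
+3 pad (align 4)
@52: vy [4B, align 4] → 56
size 56, align 8
array of 20: 20 × 56 = 1120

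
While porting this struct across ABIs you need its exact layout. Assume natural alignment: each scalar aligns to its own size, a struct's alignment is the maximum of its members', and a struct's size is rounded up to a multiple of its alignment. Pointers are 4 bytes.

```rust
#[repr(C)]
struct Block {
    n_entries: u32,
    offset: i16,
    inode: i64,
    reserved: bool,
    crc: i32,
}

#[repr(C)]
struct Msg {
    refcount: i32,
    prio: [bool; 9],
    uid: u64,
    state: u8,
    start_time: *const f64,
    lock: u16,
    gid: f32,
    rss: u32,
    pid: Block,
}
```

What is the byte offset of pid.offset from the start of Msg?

52

Block: @0: n_entries [4B, align 4] → 4; @4: offset [2B, align 2] → 6; +2 pad (align 8); @8: inode [8B, align 8] → 16; @16: reserved [1B, align 1] → 17; +3 pad (align 4); @20: crc [4B, align 4] → 24; size 24, align 8
@0: refcount [4B, align 4] → 4
@4: prio [9B, align 1] → 13
+3 pad (align 8)
@16: uid [8B, align 8] → 24
@24: state [1B, align 1] → 25
+3 pad (align 4)
@28: start_time [4B, align 4] → 32
@32: lock [2B, align 2] → 34
+2 pad (align 4)
@36: gid [4B, align 4] → 40
@40: rss [4B, align 4] → 44
+4 pad (align 8)
@48: pid [24B, align 8] → 72
within Block: offset at 4
48 + 4 = 52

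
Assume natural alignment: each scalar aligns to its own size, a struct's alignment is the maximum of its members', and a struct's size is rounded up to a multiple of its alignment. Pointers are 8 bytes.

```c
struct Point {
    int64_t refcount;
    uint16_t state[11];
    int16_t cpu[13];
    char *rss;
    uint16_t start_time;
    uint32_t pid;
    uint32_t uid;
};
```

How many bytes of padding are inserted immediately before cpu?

@0: refcount [8B, align 8] → 8
@8: state [22B, align 2] → 30
@30: cpu [26B, align 2] → 56

0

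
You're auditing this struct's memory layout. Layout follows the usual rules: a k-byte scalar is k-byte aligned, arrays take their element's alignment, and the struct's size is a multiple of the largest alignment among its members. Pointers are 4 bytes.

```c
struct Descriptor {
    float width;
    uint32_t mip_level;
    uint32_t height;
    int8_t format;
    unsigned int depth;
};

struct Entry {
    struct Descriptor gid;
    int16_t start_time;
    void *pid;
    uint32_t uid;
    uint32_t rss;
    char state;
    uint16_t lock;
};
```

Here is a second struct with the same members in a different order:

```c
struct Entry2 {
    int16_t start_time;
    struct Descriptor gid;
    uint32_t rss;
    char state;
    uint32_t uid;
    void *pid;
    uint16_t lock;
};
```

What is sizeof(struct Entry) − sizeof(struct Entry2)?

Descriptor: 0..4  width  (4B, 4-aligned); 4..8  mip_level  (4B, 4-aligned); 8..12  height  (4B, 4-aligned); 12..13  format  (1B, 1-aligned); 13..16  -- padding (3B); 16..20  depth  (4B, 4-aligned); sizeof = 20, alignof = 4
0..20  gid  (20B, 4-aligned)
20..22  start_time  (2B, 2-aligned)
22..24  -- padding (2B)
24..28  pid  (4B, 4-aligned)
28..32  uid  (4B, 4-aligned)
32..36  rss  (4B, 4-aligned)
36..37  state  (1B, 1-aligned)
37..38  -- padding (1B)
38..40  lock  (2B, 2-aligned)
sizeof = 40, alignof = 4
— Entry2 —
0..2  start_time  (2B, 2-aligned)
2..4  -- padding (2B)
4..24  gid  (20B, 4-aligned)
24..28  rss  (4B, 4-aligned)
28..29  state  (1B, 1-aligned)
29..32  -- padding (3B)
32..36  uid  (4B, 4-aligned)
36..40  pid  (4B, 4-aligned)
40..42  lock  (2B, 2-aligned)
42..44  -- tail padding (2B)
sizeof = 44, alignof = 4
40 − 44 = -4

-4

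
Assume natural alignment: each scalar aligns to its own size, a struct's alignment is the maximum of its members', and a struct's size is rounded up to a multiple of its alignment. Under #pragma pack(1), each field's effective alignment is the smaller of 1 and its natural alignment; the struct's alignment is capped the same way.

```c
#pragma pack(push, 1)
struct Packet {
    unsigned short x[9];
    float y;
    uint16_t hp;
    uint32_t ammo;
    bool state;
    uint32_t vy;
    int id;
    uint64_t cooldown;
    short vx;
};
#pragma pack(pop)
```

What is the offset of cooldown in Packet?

x at 0 (size 18, align 1) → ends 18
y at 18 (size 4, align 1) → ends 22
hp at 22 (size 2, align 1) → ends 24
ammo at 24 (size 4, align 1) → ends 28
state at 28 (size 1, align 1) → ends 29
vy at 29 (size 4, align 1) → ends 33
id at 33 (size 4, align 1) → ends 37
cooldown at 37 (size 8, align 1) → ends 45

37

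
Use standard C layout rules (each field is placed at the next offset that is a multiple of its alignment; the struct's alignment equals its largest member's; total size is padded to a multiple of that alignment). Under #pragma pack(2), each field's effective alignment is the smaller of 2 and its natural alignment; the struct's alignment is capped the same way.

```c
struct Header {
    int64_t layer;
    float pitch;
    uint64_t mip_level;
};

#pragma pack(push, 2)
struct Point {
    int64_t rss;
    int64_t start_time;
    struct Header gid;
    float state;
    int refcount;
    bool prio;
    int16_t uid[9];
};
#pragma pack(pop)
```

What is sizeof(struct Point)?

Header: @0: layer [8B, align 8] → 8; @8: pitch [4B, align 4] → 12; +4 pad (align 8); @16: mip_level [8B, align 8] → 24; size 24, align 8
@0: rss [8B, align 2] → 8
@8: start_time [8B, align 2] → 16
@16: gid [24B, align 2] → 40
@40: state [4B, align 2] → 44
@44: refcount [4B, align 2] → 48
@48: prio [1B, align 1] → 49
+1 pad (align 2)
@50: uid [18B, align 2] → 68
size 68, align 2

68 bytes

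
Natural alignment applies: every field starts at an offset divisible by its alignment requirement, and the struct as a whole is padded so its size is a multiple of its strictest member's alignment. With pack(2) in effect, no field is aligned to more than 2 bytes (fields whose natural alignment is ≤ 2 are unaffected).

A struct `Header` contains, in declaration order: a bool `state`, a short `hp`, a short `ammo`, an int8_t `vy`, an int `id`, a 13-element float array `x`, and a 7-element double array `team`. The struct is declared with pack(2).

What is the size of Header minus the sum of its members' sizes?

2

state at 0 (size 1, align 1) → ends 1
pad 1 to align 2 for hp
hp at 2 (size 2, align 2) → ends 4
ammo at 4 (size 2, align 2) → ends 6
vy at 6 (size 1, align 1) → ends 7
pad 1 to align 2 for id
id at 8 (size 4, align 2) → ends 12
x at 12 (size 52, align 2) → ends 64
team at 64 (size 56, align 2) → ends 120
total 120 bytes, alignment 2
data bytes 118, size 120 → padding 2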